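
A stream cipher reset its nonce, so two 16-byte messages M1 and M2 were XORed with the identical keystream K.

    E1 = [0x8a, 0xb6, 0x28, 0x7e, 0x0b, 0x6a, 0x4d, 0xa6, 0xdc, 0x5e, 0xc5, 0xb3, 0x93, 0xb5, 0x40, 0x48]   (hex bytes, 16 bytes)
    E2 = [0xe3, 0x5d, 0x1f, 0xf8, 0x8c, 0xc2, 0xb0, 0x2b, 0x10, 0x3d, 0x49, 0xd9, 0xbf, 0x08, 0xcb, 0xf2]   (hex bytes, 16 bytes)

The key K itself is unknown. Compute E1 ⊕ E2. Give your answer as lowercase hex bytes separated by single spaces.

E1 ⊕ E2 = (M1 ⊕ K) ⊕ (M2 ⊕ K) = M1 ⊕ M2 — the shared key cancels under XOR.
byte 0: 138 ⊕ 227 = 105
byte 1: 182 ⊕  93 = 235
byte 2:  40 ⊕  31 =  55
byte 3: 126 ⊕ 248 = 134
byte 4:  11 ⊕ 140 = 135
byte 5: 106 ⊕ 194 = 168
byte 6:  77 ⊕ 176 = 253
byte 7: 166 ⊕  43 = 141
byte 8: 220 ⊕  16 = 204
byte 9:  94 ⊕  61 =  99
byte 10: 197 ⊕  73 = 140
byte 11: 179 ⊕ 217 = 106
byte 12: 147 ⊕ 191 =  44
byte 13: 181 ⊕   8 = 189
byte 14:  64 ⊕ 203 = 139
byte 15:  72 ⊕ 242 = 186

69 eb 37 86 87 a8 fd 8d cc 63 8c 6a 2c bd 8b ba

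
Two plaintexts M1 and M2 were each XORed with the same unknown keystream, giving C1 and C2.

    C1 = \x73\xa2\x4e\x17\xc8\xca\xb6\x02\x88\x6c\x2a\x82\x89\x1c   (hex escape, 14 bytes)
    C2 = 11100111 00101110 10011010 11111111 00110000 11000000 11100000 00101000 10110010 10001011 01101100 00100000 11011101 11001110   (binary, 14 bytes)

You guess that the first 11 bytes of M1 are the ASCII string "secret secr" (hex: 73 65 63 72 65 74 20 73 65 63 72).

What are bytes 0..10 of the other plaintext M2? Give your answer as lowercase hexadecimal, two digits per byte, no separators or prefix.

First, C1 ⊕ C2 = (M1 ⊕ K) ⊕ (M2 ⊕ K) = M1 ⊕ M2, so the key drops out. Then M2 = (M1 ⊕ M2) ⊕ M1 over the first 11 bytes.
byte 0: (73 XOR e7) XOR 73 = 94 XOR 73 = e7
byte 1: (a2 XOR 2e) XOR 65 = 8c XOR 65 = e9
byte 2: (4e XOR 9a) XOR 63 = d4 XOR 63 = b7
byte 3: (17 XOR ff) XOR 72 = e8 XOR 72 = 9a
byte 4: (c8 XOR 30) XOR 65 = f8 XOR 65 = 9d
byte 5: (ca XOR c0) XOR 74 = 0a XOR 74 = 7e
byte 6: (b6 XOR e0) XOR 20 = 56 XOR 20 = 76
byte 7: (02 XOR 28) XOR 73 = 2a XOR 73 = 59
byte 8: (88 XOR b2) XOR 65 = 3a XOR 65 = 5f
byte 9: (6c XOR 8b) XOR 63 = e7 XOR 63 = 84
byte 10: (2a XOR 6c) XOR 72 = 46 XOR 72 = 34

e7e9b79a9d7e76595f8434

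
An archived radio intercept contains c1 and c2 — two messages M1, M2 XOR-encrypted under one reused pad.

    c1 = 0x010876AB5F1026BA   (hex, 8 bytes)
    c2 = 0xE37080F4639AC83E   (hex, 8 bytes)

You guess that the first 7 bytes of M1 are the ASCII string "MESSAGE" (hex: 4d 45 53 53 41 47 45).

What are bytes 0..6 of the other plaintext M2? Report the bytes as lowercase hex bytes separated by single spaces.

af 3d a5 0c 7d cd ab

First, c1 ⊕ c2 = (M1 ⊕ K) ⊕ (M2 ⊕ K) = M1 ⊕ M2, so the key drops out. Then M2 = (M1 ⊕ M2) ⊕ M1 over the first 7 bytes.
byte 0: (01 XOR e3) XOR 4d = e2 XOR 4d = af
byte 1: (08 XOR 70) XOR 45 = 78 XOR 45 = 3d
byte 2: (76 XOR 80) XOR 53 = f6 XOR 53 = a5
byte 3: (ab XOR f4) XOR 53 = 5f XOR 53 = 0c
byte 4: (5f XOR 63) XOR 41 = 3c XOR 41 = 7d
byte 5: (10 XOR 9a) XOR 47 = 8a XOR 47 = cd
byte 6: (26 XOR c8) XOR 45 = ee XOR 45 = ab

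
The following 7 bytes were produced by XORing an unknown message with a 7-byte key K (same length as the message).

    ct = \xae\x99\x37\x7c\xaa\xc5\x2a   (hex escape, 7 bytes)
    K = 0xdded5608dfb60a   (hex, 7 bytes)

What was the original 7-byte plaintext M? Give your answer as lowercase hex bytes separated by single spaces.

XOR is its own inverse, so applying the key byte-wise gives the result directly.
byte 0: ae ^ dd = 73
byte 1: 99 ^ ed = 74
byte 2: 37 ^ 56 = 61
byte 3: 7c ^ 08 = 74
byte 4: aa ^ df = 75
byte 5: c5 ^ b6 = 73
byte 6: 2a ^ 0a = 20

73 74 61 74 75 73 20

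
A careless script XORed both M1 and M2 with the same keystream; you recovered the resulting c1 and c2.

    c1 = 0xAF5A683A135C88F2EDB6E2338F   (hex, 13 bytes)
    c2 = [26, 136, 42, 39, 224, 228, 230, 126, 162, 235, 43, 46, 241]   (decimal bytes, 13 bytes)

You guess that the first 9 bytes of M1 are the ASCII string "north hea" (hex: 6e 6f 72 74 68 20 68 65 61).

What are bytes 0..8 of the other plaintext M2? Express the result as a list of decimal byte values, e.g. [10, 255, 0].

First, c1 ⊕ c2 = (M1 ⊕ K) ⊕ (M2 ⊕ K) = M1 ⊕ M2, so the key drops out. Then M2 = (M1 ⊕ M2) ⊕ M1 over the first 9 bytes.
byte 0: (af xor 1a) xor 6e = b5 xor 6e = db
byte 1: (5a xor 88) xor 6f = d2 xor 6f = bd
byte 2: (68 xor 2a) xor 72 = 42 xor 72 = 30
byte 3: (3a xor 27) xor 74 = 1d xor 74 = 69
byte 4: (13 xor e0) xor 68 = f3 xor 68 = 9b
byte 5: (5c xor e4) xor 20 = b8 xor 20 = 98
byte 6: (88 xor e6) xor 68 = 6e xor 68 = 06
byte 7: (f2 xor 7e) xor 65 = 8c xor 65 = e9
byte 8: (ed xor a2) xor 61 = 4f xor 61 = 2e

[219, 189, 48, 105, 155, 152, 6, 233, 46]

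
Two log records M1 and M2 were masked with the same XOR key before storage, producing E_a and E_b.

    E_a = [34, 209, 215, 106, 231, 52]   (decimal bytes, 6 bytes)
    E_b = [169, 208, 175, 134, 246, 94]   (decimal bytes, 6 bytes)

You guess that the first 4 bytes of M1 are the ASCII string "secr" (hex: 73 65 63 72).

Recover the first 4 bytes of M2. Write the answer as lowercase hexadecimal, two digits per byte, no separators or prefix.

f8641b9e

First, E_a ⊕ E_b = (M1 ⊕ K) ⊕ (M2 ⊕ K) = M1 ⊕ M2, so the key drops out. Then M2 = (M1 ⊕ M2) ⊕ M1 over the first 4 bytes.
byte 0: (22 XOR a9) XOR 73 = 8b XOR 73 = f8
byte 1: (d1 XOR d0) XOR 65 = 01 XOR 65 = 64
byte 2: (d7 XOR af) XOR 63 = 78 XOR 63 = 1b
byte 3: (6a XOR 86) XOR 72 = ec XOR 72 = 9e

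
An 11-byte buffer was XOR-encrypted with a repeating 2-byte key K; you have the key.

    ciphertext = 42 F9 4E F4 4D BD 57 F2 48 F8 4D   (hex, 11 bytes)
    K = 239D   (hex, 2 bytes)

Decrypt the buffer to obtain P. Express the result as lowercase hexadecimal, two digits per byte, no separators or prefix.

61646d696e20746f6b656e

The 2-byte key repeats, so the effective keystream is 23 9d 23 9d 23 9d 23 9d 23 9d 23.
byte 0:  66 ⊕  35 =  97
byte 1: 249 ⊕ 157 = 100
byte 2:  78 ⊕  35 = 109
byte 3: 244 ⊕ 157 = 105
byte 4:  77 ⊕  35 = 110
byte 5: 189 ⊕ 157 =  32
byte 6:  87 ⊕  35 = 116
byte 7: 242 ⊕ 157 = 111
byte 8:  72 ⊕  35 = 107
byte 9: 248 ⊕ 157 = 101
byte 10:  77 ⊕  35 = 110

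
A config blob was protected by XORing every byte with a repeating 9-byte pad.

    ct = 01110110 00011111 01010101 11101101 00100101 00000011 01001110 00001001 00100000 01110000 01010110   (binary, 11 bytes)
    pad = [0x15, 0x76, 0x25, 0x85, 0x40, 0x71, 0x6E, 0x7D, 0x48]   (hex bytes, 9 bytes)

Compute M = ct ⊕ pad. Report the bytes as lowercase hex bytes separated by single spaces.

63 69 70 68 65 72 20 74 68 65 20

The 9-byte key repeats, so the effective keystream is 15 76 25 85 40 71 6e 7d 48 15 76.
byte 0: 76 ⊕ 15 = 63
byte 1: 1f ⊕ 76 = 69
byte 2: 55 ⊕ 25 = 70
byte 3: ed ⊕ 85 = 68
byte 4: 25 ⊕ 40 = 65
byte 5: 03 ⊕ 71 = 72
byte 6: 4e ⊕ 6e = 20
byte 7: 09 ⊕ 7d = 74
byte 8: 20 ⊕ 48 = 68
byte 9: 70 ⊕ 15 = 65
byte 10: 56 ⊕ 76 = 20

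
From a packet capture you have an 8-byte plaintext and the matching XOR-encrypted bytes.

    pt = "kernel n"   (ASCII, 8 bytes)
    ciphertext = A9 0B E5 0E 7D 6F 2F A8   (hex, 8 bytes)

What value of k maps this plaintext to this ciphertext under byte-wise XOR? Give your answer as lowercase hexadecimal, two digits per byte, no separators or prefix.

c26e976018030fc6

Since ciphertext = pt ⊕ k, XORing both sides with pt gives k = pt ⊕ ciphertext.
byte 0: 6b xor a9 = c2
byte 1: 65 xor 0b = 6e
byte 2: 72 xor e5 = 97
byte 3: 6e xor 0e = 60
byte 4: 65 xor 7d = 18
byte 5: 6c xor 6f = 03
byte 6: 20 xor 2f = 0f
byte 7: 6e xor a8 = c6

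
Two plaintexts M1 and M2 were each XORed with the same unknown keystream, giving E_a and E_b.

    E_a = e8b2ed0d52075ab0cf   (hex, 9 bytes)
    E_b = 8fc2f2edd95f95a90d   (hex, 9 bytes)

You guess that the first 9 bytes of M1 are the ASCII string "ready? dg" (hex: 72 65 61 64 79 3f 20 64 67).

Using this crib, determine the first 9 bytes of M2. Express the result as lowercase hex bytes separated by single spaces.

15 15 7e 84 f2 67 ef 7d a5

First, E_a ⊕ E_b = (M1 ⊕ K) ⊕ (M2 ⊕ K) = M1 ⊕ M2, so the key drops out. Then M2 = (M1 ⊕ M2) ⊕ M1 over the first 9 bytes.
byte 0: (e8 ⊕ 8f) ⊕ 72 = 67 ⊕ 72 = 15
byte 1: (b2 ⊕ c2) ⊕ 65 = 70 ⊕ 65 = 15
byte 2: (ed ⊕ f2) ⊕ 61 = 1f ⊕ 61 = 7e
byte 3: (0d ⊕ ed) ⊕ 64 = e0 ⊕ 64 = 84
byte 4: (52 ⊕ d9) ⊕ 79 = 8b ⊕ 79 = f2
byte 5: (07 ⊕ 5f) ⊕ 3f = 58 ⊕ 3f = 67
byte 6: (5a ⊕ 95) ⊕ 20 = cf ⊕ 20 = ef
byte 7: (b0 ⊕ a9) ⊕ 64 = 19 ⊕ 64 = 7d
byte 8: (cf ⊕ 0d) ⊕ 67 = c2 ⊕ 67 = a5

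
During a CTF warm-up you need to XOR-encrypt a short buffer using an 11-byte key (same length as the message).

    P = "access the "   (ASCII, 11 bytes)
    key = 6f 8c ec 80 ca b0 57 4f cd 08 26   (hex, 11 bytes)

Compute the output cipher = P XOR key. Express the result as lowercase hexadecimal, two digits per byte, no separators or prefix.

61 ⊕ 6f = 0e
63 ⊕ 8c = ef
63 ⊕ ec = 8f
65 ⊕ 80 = e5
73 ⊕ ca = b9
73 ⊕ b0 = c3
20 ⊕ 57 = 77
74 ⊕ 4f = 3b
68 ⊕ cd = a5
65 ⊕ 08 = 6d
20 ⊕ 26 = 06

0eef8fe5b9c3773ba56d06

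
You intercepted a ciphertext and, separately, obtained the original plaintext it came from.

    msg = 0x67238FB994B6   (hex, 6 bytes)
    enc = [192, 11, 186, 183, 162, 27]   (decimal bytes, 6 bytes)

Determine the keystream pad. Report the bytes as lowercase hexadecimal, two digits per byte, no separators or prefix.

a728350e36ad

Since enc = msg ⊕ pad, XORing both sides with msg gives pad = msg ⊕ enc.
67 XOR c0 = a7
23 XOR 0b = 28
8f XOR ba = 35
b9 XOR b7 = 0e
94 XOR a2 = 36
b6 XOR 1b = ad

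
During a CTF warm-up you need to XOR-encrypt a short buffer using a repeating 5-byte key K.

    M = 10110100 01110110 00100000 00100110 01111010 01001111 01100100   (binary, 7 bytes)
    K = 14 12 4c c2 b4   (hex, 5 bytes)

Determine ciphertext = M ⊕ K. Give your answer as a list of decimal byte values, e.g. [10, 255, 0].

[160, 100, 108, 228, 206, 91, 118]

The 5-byte key repeats, so the effective keystream is 14 12 4c c2 b4 14 12.
byte 0: b4 XOR 14 = a0
byte 1: 76 XOR 12 = 64
byte 2: 20 XOR 4c = 6c
byte 3: 26 XOR c2 = e4
byte 4: 7a XOR b4 = ce
byte 5: 4f XOR 14 = 5b
byte 6: 64 XOR 12 = 76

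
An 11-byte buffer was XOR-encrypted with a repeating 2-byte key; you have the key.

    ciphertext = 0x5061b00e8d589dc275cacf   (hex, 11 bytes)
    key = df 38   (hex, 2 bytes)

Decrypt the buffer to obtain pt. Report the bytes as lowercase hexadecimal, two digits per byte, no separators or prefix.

8f596f36526042faaaf210

The 2-byte key repeats, so the effective keystream is df 38 df 38 df 38 df 38 df 38 df.
byte 0: 50 ^ df = 8f
byte 1: 61 ^ 38 = 59
byte 2: b0 ^ df = 6f
byte 3: 0e ^ 38 = 36
byte 4: 8d ^ df = 52
byte 5: 58 ^ 38 = 60
byte 6: 9d ^ df = 42
byte 7: c2 ^ 38 = fa
byte 8: 75 ^ df = aa
byte 9: ca ^ 38 = f2
byte 10: cf ^ df = 10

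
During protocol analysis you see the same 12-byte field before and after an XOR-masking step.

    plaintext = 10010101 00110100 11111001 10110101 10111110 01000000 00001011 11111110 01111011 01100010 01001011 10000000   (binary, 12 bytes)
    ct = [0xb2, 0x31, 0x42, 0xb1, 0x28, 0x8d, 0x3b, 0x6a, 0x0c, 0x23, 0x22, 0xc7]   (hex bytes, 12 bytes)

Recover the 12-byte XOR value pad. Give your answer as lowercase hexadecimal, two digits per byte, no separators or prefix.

Since ct = plaintext ⊕ pad, XORing both sides with plaintext gives pad = plaintext ⊕ ct.
byte 0: 149 ^ 178 =  39
byte 1:  52 ^  49 =   5
byte 2: 249 ^  66 = 187
byte 3: 181 ^ 177 =   4
byte 4: 190 ^  40 = 150
byte 5:  64 ^ 141 = 205
byte 6:  11 ^  59 =  48
byte 7: 254 ^ 106 = 148
byte 8: 123 ^  12 = 119
byte 9:  98 ^  35 =  65
byte 10:  75 ^  34 = 105
byte 11: 128 ^ 199 =  71

2705bb0496cd309477416947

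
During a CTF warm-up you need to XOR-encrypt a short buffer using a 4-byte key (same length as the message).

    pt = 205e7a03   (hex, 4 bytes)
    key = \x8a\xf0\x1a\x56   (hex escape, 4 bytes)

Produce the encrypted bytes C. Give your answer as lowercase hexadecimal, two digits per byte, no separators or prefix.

XOR is its own inverse, so applying the key byte-wise gives the result directly.
20 ⊕ 8a = aa
5e ⊕ f0 = ae
7a ⊕ 1a = 60
03 ⊕ 56 = 55

aaae6055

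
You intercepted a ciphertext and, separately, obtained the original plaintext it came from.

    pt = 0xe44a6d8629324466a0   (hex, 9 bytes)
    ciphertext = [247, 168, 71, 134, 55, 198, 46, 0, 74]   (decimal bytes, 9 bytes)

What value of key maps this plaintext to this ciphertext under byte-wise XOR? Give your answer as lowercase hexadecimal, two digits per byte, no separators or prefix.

13e22a001ef46a66ea

Since ciphertext = pt ⊕ key, XORing both sides with pt gives key = pt ⊕ ciphertext.
e4 ^ f7 = 13
4a ^ a8 = e2
6d ^ 47 = 2a
86 ^ 86 = 00
29 ^ 37 = 1e
32 ^ c6 = f4
44 ^ 2e = 6a
66 ^ 00 = 66
a0 ^ 4a = ea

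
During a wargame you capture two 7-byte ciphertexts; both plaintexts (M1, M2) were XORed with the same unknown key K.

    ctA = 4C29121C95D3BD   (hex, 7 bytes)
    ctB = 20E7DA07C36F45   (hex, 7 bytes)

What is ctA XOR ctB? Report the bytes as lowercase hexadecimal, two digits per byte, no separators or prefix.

ctA ⊕ ctB = (M1 ⊕ K) ⊕ (M2 ⊕ K) = M1 ⊕ M2 — the shared key cancels under XOR.
4c XOR 20 = 6c
29 XOR e7 = ce
12 XOR da = c8
1c XOR 07 = 1b
95 XOR c3 = 56
d3 XOR 6f = bc
bd XOR 45 = f8

6ccec81b56bcf8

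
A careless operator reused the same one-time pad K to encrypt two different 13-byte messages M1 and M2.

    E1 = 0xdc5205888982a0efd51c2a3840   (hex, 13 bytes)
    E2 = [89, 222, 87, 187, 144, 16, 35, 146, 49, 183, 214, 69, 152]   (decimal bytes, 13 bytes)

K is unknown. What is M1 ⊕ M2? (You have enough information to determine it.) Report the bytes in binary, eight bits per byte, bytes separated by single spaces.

10000101 10001100 01010010 00110011 00011001 10010010 10000011 01111101 11100100 10101011 11111100 01111101 11011000

E1 ⊕ E2 = (M1 ⊕ K) ⊕ (M2 ⊕ K) = M1 ⊕ M2 — the shared key cancels under XOR.
dc xor 59 = 85
52 xor de = 8c
05 xor 57 = 52
88 xor bb = 33
89 xor 90 = 19
82 xor 10 = 92
a0 xor 23 = 83
ef xor 92 = 7d
d5 xor 31 = e4
1c xor b7 = ab
2a xor d6 = fc
38 xor 45 = 7d
40 xor 98 = d8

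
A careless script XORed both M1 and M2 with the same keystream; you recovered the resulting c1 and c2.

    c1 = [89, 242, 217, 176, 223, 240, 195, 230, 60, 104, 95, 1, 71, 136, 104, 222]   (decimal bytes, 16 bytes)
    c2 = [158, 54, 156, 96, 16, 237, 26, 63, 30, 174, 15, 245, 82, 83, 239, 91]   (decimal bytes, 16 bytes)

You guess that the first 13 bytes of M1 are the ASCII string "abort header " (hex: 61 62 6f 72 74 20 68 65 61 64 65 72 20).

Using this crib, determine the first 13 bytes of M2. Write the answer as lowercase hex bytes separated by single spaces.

a6 a6 2a a2 bb 3d b1 bc 43 a2 35 86 35

First, c1 ⊕ c2 = (M1 ⊕ K) ⊕ (M2 ⊕ K) = M1 ⊕ M2, so the key drops out. Then M2 = (M1 ⊕ M2) ⊕ M1 over the first 13 bytes.
byte 0: (59 ^ 9e) ^ 61 = c7 ^ 61 = a6
byte 1: (f2 ^ 36) ^ 62 = c4 ^ 62 = a6
byte 2: (d9 ^ 9c) ^ 6f = 45 ^ 6f = 2a
byte 3: (b0 ^ 60) ^ 72 = d0 ^ 72 = a2
byte 4: (df ^ 10) ^ 74 = cf ^ 74 = bb
byte 5: (f0 ^ ed) ^ 20 = 1d ^ 20 = 3d
byte 6: (c3 ^ 1a) ^ 68 = d9 ^ 68 = b1
byte 7: (e6 ^ 3f) ^ 65 = d9 ^ 65 = bc
byte 8: (3c ^ 1e) ^ 61 = 22 ^ 61 = 43
byte 9: (68 ^ ae) ^ 64 = c6 ^ 64 = a2
byte 10: (5f ^ 0f) ^ 65 = 50 ^ 65 = 35
byte 11: (01 ^ f5) ^ 72 = f4 ^ 72 = 86
byte 12: (47 ^ 52) ^ 20 = 15 ^ 20 = 35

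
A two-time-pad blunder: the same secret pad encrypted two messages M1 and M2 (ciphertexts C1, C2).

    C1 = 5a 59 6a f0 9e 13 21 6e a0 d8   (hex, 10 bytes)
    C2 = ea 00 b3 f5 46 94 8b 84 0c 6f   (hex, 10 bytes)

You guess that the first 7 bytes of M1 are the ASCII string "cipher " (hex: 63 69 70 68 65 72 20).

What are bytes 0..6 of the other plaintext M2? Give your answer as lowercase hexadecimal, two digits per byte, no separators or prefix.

d330a96dbdf58a

First, C1 ⊕ C2 = (M1 ⊕ K) ⊕ (M2 ⊕ K) = M1 ⊕ M2, so the key drops out. Then M2 = (M1 ⊕ M2) ⊕ M1 over the first 7 bytes.
byte 0: (5a ⊕ ea) ⊕ 63 = b0 ⊕ 63 = d3
byte 1: (59 ⊕ 00) ⊕ 69 = 59 ⊕ 69 = 30
byte 2: (6a ⊕ b3) ⊕ 70 = d9 ⊕ 70 = a9
byte 3: (f0 ⊕ f5) ⊕ 68 = 05 ⊕ 68 = 6d
byte 4: (9e ⊕ 46) ⊕ 65 = d8 ⊕ 65 = bd
byte 5: (13 ⊕ 94) ⊕ 72 = 87 ⊕ 72 = f5
byte 6: (21 ⊕ 8b) ⊕ 20 = aa ⊕ 20 = 8a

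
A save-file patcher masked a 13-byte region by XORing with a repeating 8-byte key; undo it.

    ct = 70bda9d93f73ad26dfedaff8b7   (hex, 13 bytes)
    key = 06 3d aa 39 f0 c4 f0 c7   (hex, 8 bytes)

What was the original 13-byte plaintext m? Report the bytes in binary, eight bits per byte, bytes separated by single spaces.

The 8-byte key repeats, so the effective keystream is 06 3d aa 39 f0 c4 f0 c7 06 3d aa 39 f0.
byte 0: 01110000 ⊕ 00000110 = 01110110
byte 1: 10111101 ⊕ 00111101 = 10000000
byte 2: 10101001 ⊕ 10101010 = 00000011
byte 3: 11011001 ⊕ 00111001 = 11100000
byte 4: 00111111 ⊕ 11110000 = 11001111
byte 5: 01110011 ⊕ 11000100 = 10110111
byte 6: 10101101 ⊕ 11110000 = 01011101
byte 7: 00100110 ⊕ 11000111 = 11100001
byte 8: 11011111 ⊕ 00000110 = 11011001
byte 9: 11101101 ⊕ 00111101 = 11010000
byte 10: 10101111 ⊕ 10101010 = 00000101
byte 11: 11111000 ⊕ 00111001 = 11000001
byte 12: 10110111 ⊕ 11110000 = 01000111

01110110 10000000 00000011 11100000 11001111 10110111 01011101 11100001 11011001 11010000 00000101 11000001 01000111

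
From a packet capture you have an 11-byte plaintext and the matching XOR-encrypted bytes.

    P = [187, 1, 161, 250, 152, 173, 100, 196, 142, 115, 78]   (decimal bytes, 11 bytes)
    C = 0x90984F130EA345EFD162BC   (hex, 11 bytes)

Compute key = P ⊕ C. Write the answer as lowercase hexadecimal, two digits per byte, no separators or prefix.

2b99eee9960e212b5f11f2

Since C = P ⊕ key, XORing both sides with P gives key = P ⊕ C.
byte 0: 187 xor 144 =  43
byte 1:   1 xor 152 = 153
byte 2: 161 xor  79 = 238
byte 3: 250 xor  19 = 233
byte 4: 152 xor  14 = 150
byte 5: 173 xor 163 =  14
byte 6: 100 xor  69 =  33
byte 7: 196 xor 239 =  43
byte 8: 142 xor 209 =  95
byte 9: 115 xor  98 =  17
byte 10:  78 xor 188 = 242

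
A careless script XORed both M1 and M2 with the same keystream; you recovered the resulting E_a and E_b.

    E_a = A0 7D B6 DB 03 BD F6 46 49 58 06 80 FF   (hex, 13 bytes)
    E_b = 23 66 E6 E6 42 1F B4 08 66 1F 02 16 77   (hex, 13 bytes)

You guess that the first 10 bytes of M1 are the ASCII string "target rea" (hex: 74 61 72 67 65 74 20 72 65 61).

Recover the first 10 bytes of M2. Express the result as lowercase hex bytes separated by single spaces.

First, E_a ⊕ E_b = (M1 ⊕ K) ⊕ (M2 ⊕ K) = M1 ⊕ M2, so the key drops out. Then M2 = (M1 ⊕ M2) ⊕ M1 over the first 10 bytes.
byte 0: (a0 ^ 23) ^ 74 = 83 ^ 74 = f7
byte 1: (7d ^ 66) ^ 61 = 1b ^ 61 = 7a
byte 2: (b6 ^ e6) ^ 72 = 50 ^ 72 = 22
byte 3: (db ^ e6) ^ 67 = 3d ^ 67 = 5a
byte 4: (03 ^ 42) ^ 65 = 41 ^ 65 = 24
byte 5: (bd ^ 1f) ^ 74 = a2 ^ 74 = d6
byte 6: (f6 ^ b4) ^ 20 = 42 ^ 20 = 62
byte 7: (46 ^ 08) ^ 72 = 4e ^ 72 = 3c
byte 8: (49 ^ 66) ^ 65 = 2f ^ 65 = 4a
byte 9: (58 ^ 1f) ^ 61 = 47 ^ 61 = 26

f7 7a 22 5a 24 d6 62 3c 4a 26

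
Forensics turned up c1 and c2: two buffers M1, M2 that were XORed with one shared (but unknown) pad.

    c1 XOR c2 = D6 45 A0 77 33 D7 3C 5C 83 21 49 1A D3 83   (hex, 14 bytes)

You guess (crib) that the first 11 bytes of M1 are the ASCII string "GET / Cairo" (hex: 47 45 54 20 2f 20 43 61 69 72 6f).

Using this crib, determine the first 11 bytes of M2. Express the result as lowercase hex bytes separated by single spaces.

Since c1 ⊕ c2 = M1 ⊕ M2, XORing with the guessed M1 bytes yields the corresponding M2 bytes: M2 = (c1 ⊕ c2) ⊕ M1.
d6 ⊕ 47 = 91
45 ⊕ 45 = 00
a0 ⊕ 54 = f4
77 ⊕ 20 = 57
33 ⊕ 2f = 1c
d7 ⊕ 20 = f7
3c ⊕ 43 = 7f
5c ⊕ 61 = 3d
83 ⊕ 69 = ea
21 ⊕ 72 = 53
49 ⊕ 6f = 26

91 00 f4 57 1c f7 7f 3d ea 53 26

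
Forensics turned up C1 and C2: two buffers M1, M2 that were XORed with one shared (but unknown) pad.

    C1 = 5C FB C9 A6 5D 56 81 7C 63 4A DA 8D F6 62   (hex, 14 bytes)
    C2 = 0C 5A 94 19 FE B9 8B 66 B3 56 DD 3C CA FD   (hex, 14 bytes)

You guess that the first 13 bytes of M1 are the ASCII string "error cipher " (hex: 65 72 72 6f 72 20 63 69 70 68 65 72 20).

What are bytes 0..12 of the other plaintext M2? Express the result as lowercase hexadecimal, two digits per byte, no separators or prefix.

35d32fd0d1cf6973a07462c31c

First, C1 ⊕ C2 = (M1 ⊕ K) ⊕ (M2 ⊕ K) = M1 ⊕ M2, so the key drops out. Then M2 = (M1 ⊕ M2) ⊕ M1 over the first 13 bytes.
byte 0: (5c xor 0c) xor 65 = 50 xor 65 = 35
byte 1: (fb xor 5a) xor 72 = a1 xor 72 = d3
byte 2: (c9 xor 94) xor 72 = 5d xor 72 = 2f
byte 3: (a6 xor 19) xor 6f = bf xor 6f = d0
byte 4: (5d xor fe) xor 72 = a3 xor 72 = d1
byte 5: (56 xor b9) xor 20 = ef xor 20 = cf
byte 6: (81 xor 8b) xor 63 = 0a xor 63 = 69
byte 7: (7c xor 66) xor 69 = 1a xor 69 = 73
byte 8: (63 xor b3) xor 70 = d0 xor 70 = a0
byte 9: (4a xor 56) xor 68 = 1c xor 68 = 74
byte 10: (da xor dd) xor 65 = 07 xor 65 = 62
byte 11: (8d xor 3c) xor 72 = b1 xor 72 = c3
byte 12: (f6 xor ca) xor 20 = 3c xor 20 = 1c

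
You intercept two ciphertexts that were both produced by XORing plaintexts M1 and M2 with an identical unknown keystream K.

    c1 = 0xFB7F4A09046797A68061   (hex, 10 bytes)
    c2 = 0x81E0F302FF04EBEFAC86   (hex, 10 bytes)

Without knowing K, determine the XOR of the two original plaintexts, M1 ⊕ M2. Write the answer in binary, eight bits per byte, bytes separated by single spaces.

c1 ⊕ c2 = (M1 ⊕ K) ⊕ (M2 ⊕ K) = M1 ⊕ M2 — the shared key cancels under XOR.
byte 0: 251 ⊕ 129 = 122
byte 1: 127 ⊕ 224 = 159
byte 2:  74 ⊕ 243 = 185
byte 3:   9 ⊕   2 =  11
byte 4:   4 ⊕ 255 = 251
byte 5: 103 ⊕   4 =  99
byte 6: 151 ⊕ 235 = 124
byte 7: 166 ⊕ 239 =  73
byte 8: 128 ⊕ 172 =  44
byte 9:  97 ⊕ 134 = 231

01111010 10011111 10111001 00001011 11111011 01100011 01111100 01001001 00101100 11100111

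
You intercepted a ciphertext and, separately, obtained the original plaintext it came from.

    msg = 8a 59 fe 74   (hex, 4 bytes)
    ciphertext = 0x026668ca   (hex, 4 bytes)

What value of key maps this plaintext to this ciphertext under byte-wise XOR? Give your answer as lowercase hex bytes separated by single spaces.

88 3f 96 be

Since ciphertext = msg ⊕ key, XORing both sides with msg gives key = msg ⊕ ciphertext.
138 xor   2 = 136
 89 xor 102 =  63
254 xor 104 = 150
116 xor 202 = 190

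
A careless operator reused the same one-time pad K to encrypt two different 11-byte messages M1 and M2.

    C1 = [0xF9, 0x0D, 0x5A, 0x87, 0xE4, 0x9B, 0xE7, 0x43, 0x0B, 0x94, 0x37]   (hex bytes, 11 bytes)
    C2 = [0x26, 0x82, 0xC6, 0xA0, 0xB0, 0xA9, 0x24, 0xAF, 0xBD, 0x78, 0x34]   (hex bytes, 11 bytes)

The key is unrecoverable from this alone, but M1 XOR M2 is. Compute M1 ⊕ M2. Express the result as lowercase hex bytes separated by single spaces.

C1 ⊕ C2 = (M1 ⊕ K) ⊕ (M2 ⊕ K) = M1 ⊕ M2 — the shared key cancels under XOR.
f9 ⊕ 26 = df
0d ⊕ 82 = 8f
5a ⊕ c6 = 9c
87 ⊕ a0 = 27
e4 ⊕ b0 = 54
9b ⊕ a9 = 32
e7 ⊕ 24 = c3
43 ⊕ af = ec
0b ⊕ bd = b6
94 ⊕ 78 = ec
37 ⊕ 34 = 03

df 8f 9c 27 54 32 c3 ec b6 ec 03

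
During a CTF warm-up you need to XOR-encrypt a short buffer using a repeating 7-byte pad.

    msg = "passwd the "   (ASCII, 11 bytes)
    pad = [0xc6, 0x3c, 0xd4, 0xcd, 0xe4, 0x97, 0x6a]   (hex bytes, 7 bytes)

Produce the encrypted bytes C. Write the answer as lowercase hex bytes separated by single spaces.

b6 5d a7 be 93 f3 4a b2 54 b1 ed

The 7-byte key repeats, so the effective keystream is c6 3c d4 cd e4 97 6a c6 3c d4 cd.
byte 0: 70 xor c6 = b6
byte 1: 61 xor 3c = 5d
byte 2: 73 xor d4 = a7
byte 3: 73 xor cd = be
byte 4: 77 xor e4 = 93
byte 5: 64 xor 97 = f3
byte 6: 20 xor 6a = 4a
byte 7: 74 xor c6 = b2
byte 8: 68 xor 3c = 54
byte 9: 65 xor d4 = b1
byte 10: 20 xor cd = ed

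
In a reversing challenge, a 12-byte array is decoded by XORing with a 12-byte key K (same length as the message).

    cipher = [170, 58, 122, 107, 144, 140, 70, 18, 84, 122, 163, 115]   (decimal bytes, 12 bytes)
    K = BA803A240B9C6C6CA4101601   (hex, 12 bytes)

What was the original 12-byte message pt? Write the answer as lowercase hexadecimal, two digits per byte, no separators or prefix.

byte 0: 10101010 ⊕ 10111010 = 00010000
byte 1: 00111010 ⊕ 10000000 = 10111010
byte 2: 01111010 ⊕ 00111010 = 01000000
byte 3: 01101011 ⊕ 00100100 = 01001111
byte 4: 10010000 ⊕ 00001011 = 10011011
byte 5: 10001100 ⊕ 10011100 = 00010000
byte 6: 01000110 ⊕ 01101100 = 00101010
byte 7: 00010010 ⊕ 01101100 = 01111110
byte 8: 01010100 ⊕ 10100100 = 11110000
byte 9: 01111010 ⊕ 00010000 = 01101010
byte 10: 10100011 ⊕ 00010110 = 10110101
byte 11: 01110011 ⊕ 00000001 = 01110010

10ba404f9b102a7ef06ab572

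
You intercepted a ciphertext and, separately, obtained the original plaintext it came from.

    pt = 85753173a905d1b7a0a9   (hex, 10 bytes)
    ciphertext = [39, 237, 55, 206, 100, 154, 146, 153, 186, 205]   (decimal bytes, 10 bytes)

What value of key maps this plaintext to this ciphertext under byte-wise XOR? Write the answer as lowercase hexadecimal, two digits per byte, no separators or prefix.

a29806bdcd9f432e1a64

Since ciphertext = pt ⊕ key, XORing both sides with pt gives key = pt ⊕ ciphertext.
byte 0: 85 ⊕ 27 = a2
byte 1: 75 ⊕ ed = 98
byte 2: 31 ⊕ 37 = 06
byte 3: 73 ⊕ ce = bd
byte 4: a9 ⊕ 64 = cd
byte 5: 05 ⊕ 9a = 9f
byte 6: d1 ⊕ 92 = 43
byte 7: b7 ⊕ 99 = 2e
byte 8: a0 ⊕ ba = 1a
byte 9: a9 ⊕ cd = 64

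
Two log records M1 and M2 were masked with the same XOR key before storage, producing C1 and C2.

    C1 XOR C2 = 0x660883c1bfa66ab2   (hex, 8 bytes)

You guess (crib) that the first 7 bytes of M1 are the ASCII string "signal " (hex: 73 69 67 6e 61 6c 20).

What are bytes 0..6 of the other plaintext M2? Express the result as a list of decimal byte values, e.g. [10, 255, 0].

[21, 97, 228, 175, 222, 202, 74]

Since C1 ⊕ C2 = M1 ⊕ M2, XORing with the guessed M1 bytes yields the corresponding M2 bytes: M2 = (C1 ⊕ C2) ⊕ M1.
byte 0: 102 xor 115 =  21
byte 1:   8 xor 105 =  97
byte 2: 131 xor 103 = 228
byte 3: 193 xor 110 = 175
byte 4: 191 xor  97 = 222
byte 5: 166 xor 108 = 202
byte 6: 106 xor  32 =  74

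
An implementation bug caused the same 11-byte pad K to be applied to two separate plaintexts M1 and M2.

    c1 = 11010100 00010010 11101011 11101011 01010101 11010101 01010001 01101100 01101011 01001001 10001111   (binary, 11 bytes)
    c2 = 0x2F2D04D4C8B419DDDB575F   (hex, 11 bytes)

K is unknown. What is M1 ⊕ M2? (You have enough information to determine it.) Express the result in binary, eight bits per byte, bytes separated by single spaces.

c1 ⊕ c2 = (M1 ⊕ K) ⊕ (M2 ⊕ K) = M1 ⊕ M2 — the shared key cancels under XOR.
byte 0: 11010100 ⊕ 00101111 = 11111011
byte 1: 00010010 ⊕ 00101101 = 00111111
byte 2: 11101011 ⊕ 00000100 = 11101111
byte 3: 11101011 ⊕ 11010100 = 00111111
byte 4: 01010101 ⊕ 11001000 = 10011101
byte 5: 11010101 ⊕ 10110100 = 01100001
byte 6: 01010001 ⊕ 00011001 = 01001000
byte 7: 01101100 ⊕ 11011101 = 10110001
byte 8: 01101011 ⊕ 11011011 = 10110000
byte 9: 01001001 ⊕ 01010111 = 00011110
byte 10: 10001111 ⊕ 01011111 = 11010000

11111011 00111111 11101111 00111111 10011101 01100001 01001000 10110001 10110000 00011110 11010000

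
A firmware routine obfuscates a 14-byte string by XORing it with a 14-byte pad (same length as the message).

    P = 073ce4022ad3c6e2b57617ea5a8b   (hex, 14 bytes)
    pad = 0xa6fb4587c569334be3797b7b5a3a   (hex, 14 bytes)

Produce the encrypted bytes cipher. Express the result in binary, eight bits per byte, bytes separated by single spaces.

10100001 11000111 10100001 10000101 11101111 10111010 11110101 10101001 01010110 00001111 01101100 10010001 00000000 10110001

XOR is its own inverse, so applying the key byte-wise gives the result directly.
byte 0: 07 ^ a6 = a1
byte 1: 3c ^ fb = c7
byte 2: e4 ^ 45 = a1
byte 3: 02 ^ 87 = 85
byte 4: 2a ^ c5 = ef
byte 5: d3 ^ 69 = ba
byte 6: c6 ^ 33 = f5
byte 7: e2 ^ 4b = a9
byte 8: b5 ^ e3 = 56
byte 9: 76 ^ 79 = 0f
byte 10: 17 ^ 7b = 6c
byte 11: ea ^ 7b = 91
byte 12: 5a ^ 5a = 00
byte 13: 8b ^ 3a = b1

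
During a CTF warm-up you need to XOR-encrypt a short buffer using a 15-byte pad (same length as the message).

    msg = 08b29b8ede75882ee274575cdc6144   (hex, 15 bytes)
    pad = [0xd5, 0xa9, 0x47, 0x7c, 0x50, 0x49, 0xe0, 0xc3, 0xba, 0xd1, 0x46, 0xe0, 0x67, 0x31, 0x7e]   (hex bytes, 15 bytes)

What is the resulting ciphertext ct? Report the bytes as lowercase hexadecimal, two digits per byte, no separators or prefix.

XOR is its own inverse, so applying the key byte-wise gives the result directly.
byte 0: 08 ⊕ d5 = dd
byte 1: b2 ⊕ a9 = 1b
byte 2: 9b ⊕ 47 = dc
byte 3: 8e ⊕ 7c = f2
byte 4: de ⊕ 50 = 8e
byte 5: 75 ⊕ 49 = 3c
byte 6: 88 ⊕ e0 = 68
byte 7: 2e ⊕ c3 = ed
byte 8: e2 ⊕ ba = 58
byte 9: 74 ⊕ d1 = a5
byte 10: 57 ⊕ 46 = 11
byte 11: 5c ⊕ e0 = bc
byte 12: dc ⊕ 67 = bb
byte 13: 61 ⊕ 31 = 50
byte 14: 44 ⊕ 7e = 3a

dd1bdcf28e3c68ed58a511bcbb503a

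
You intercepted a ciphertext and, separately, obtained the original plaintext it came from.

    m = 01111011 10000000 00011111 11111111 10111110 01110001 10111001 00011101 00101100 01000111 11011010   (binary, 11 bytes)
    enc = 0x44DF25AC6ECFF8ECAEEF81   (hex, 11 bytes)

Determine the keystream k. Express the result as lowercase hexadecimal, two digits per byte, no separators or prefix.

Since enc = m ⊕ k, XORing both sides with m gives k = m ⊕ enc.
01111011 ^ 01000100 = 00111111
10000000 ^ 11011111 = 01011111
00011111 ^ 00100101 = 00111010
11111111 ^ 10101100 = 01010011
10111110 ^ 01101110 = 11010000
01110001 ^ 11001111 = 10111110
10111001 ^ 11111000 = 01000001
00011101 ^ 11101100 = 11110001
00101100 ^ 10101110 = 10000010
01000111 ^ 11101111 = 10101000
11011010 ^ 10000001 = 01011011

3f5f3a53d0be41f182a85b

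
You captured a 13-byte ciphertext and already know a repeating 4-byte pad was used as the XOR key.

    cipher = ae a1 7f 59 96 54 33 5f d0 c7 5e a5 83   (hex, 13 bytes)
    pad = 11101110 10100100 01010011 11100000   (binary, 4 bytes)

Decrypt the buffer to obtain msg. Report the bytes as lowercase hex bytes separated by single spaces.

The 4-byte key repeats, so the effective keystream is ee a4 53 e0 ee a4 53 e0 ee a4 53 e0 ee.
byte 0: ae ⊕ ee = 40
byte 1: a1 ⊕ a4 = 05
byte 2: 7f ⊕ 53 = 2c
byte 3: 59 ⊕ e0 = b9
byte 4: 96 ⊕ ee = 78
byte 5: 54 ⊕ a4 = f0
byte 6: 33 ⊕ 53 = 60
byte 7: 5f ⊕ e0 = bf
byte 8: d0 ⊕ ee = 3e
byte 9: c7 ⊕ a4 = 63
byte 10: 5e ⊕ 53 = 0d
byte 11: a5 ⊕ e0 = 45
byte 12: 83 ⊕ ee = 6d

40 05 2c b9 78 f0 60 bf 3e 63 0d 45 6d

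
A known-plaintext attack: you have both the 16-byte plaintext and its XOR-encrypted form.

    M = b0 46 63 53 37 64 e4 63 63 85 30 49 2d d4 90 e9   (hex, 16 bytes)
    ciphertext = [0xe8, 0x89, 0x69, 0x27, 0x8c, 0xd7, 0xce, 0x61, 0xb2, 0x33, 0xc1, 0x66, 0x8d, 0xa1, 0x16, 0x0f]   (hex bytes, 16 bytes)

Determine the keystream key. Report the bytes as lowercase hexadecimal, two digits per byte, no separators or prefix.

Since ciphertext = M ⊕ key, XORing both sides with M gives key = M ⊕ ciphertext.
byte 0: b0 xor e8 = 58
byte 1: 46 xor 89 = cf
byte 2: 63 xor 69 = 0a
byte 3: 53 xor 27 = 74
byte 4: 37 xor 8c = bb
byte 5: 64 xor d7 = b3
byte 6: e4 xor ce = 2a
byte 7: 63 xor 61 = 02
byte 8: 63 xor b2 = d1
byte 9: 85 xor 33 = b6
byte 10: 30 xor c1 = f1
byte 11: 49 xor 66 = 2f
byte 12: 2d xor 8d = a0
byte 13: d4 xor a1 = 75
byte 14: 90 xor 16 = 86
byte 15: e9 xor 0f = e6

58cf0a74bbb32a02d1b6f12fa07586e6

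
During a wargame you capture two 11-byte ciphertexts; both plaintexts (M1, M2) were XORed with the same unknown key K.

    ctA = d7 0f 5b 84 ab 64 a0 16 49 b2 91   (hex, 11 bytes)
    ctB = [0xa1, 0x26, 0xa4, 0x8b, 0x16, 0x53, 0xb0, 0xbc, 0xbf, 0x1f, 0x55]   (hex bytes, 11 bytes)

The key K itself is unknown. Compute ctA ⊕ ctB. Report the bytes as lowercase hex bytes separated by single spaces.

ctA ⊕ ctB = (M1 ⊕ K) ⊕ (M2 ⊕ K) = M1 ⊕ M2 — the shared key cancels under XOR.
215 ⊕ 161 = 118
 15 ⊕  38 =  41
 91 ⊕ 164 = 255
132 ⊕ 139 =  15
171 ⊕  22 = 189
100 ⊕  83 =  55
160 ⊕ 176 =  16
 22 ⊕ 188 = 170
 73 ⊕ 191 = 246
178 ⊕  31 = 173
145 ⊕  85 = 196

76 29 ff 0f bd 37 10 aa f6 ad c4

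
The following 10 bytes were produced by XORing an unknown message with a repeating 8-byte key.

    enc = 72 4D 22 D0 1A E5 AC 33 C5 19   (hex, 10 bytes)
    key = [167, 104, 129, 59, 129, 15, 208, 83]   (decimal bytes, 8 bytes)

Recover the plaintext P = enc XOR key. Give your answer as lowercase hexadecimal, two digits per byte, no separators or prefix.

The 8-byte key repeats, so the effective keystream is a7 68 81 3b 81 0f d0 53 a7 68.
byte 0: 01110010 ^ 10100111 = 11010101
byte 1: 01001101 ^ 01101000 = 00100101
byte 2: 00100010 ^ 10000001 = 10100011
byte 3: 11010000 ^ 00111011 = 11101011
byte 4: 00011010 ^ 10000001 = 10011011
byte 5: 11100101 ^ 00001111 = 11101010
byte 6: 10101100 ^ 11010000 = 01111100
byte 7: 00110011 ^ 01010011 = 01100000
byte 8: 11000101 ^ 10100111 = 01100010
byte 9: 00011001 ^ 01101000 = 01110001

d525a3eb9bea7c606271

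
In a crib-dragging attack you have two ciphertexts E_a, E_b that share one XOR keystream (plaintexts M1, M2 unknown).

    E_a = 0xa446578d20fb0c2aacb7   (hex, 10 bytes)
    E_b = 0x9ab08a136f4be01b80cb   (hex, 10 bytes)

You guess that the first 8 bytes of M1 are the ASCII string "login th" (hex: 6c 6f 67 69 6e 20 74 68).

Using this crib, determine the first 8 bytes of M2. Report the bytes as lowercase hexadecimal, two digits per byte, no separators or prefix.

5299baf721909859

First, E_a ⊕ E_b = (M1 ⊕ K) ⊕ (M2 ⊕ K) = M1 ⊕ M2, so the key drops out. Then M2 = (M1 ⊕ M2) ⊕ M1 over the first 8 bytes.
byte 0: (a4 xor 9a) xor 6c = 3e xor 6c = 52
byte 1: (46 xor b0) xor 6f = f6 xor 6f = 99
byte 2: (57 xor 8a) xor 67 = dd xor 67 = ba
byte 3: (8d xor 13) xor 69 = 9e xor 69 = f7
byte 4: (20 xor 6f) xor 6e = 4f xor 6e = 21
byte 5: (fb xor 4b) xor 20 = b0 xor 20 = 90
byte 6: (0c xor e0) xor 74 = ec xor 74 = 98
byte 7: (2a xor 1b) xor 68 = 31 xor 68 = 59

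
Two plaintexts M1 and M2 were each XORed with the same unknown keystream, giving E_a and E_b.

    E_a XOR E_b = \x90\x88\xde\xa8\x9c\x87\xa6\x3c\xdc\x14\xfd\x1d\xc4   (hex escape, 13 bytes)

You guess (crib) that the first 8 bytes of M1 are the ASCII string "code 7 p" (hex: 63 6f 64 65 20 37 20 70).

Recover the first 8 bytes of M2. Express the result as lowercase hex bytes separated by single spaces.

Since E_a ⊕ E_b = M1 ⊕ M2, XORing with the guessed M1 bytes yields the corresponding M2 bytes: M2 = (E_a ⊕ E_b) ⊕ M1.
byte 0: 144 XOR  99 = 243
byte 1: 136 XOR 111 = 231
byte 2: 222 XOR 100 = 186
byte 3: 168 XOR 101 = 205
byte 4: 156 XOR  32 = 188
byte 5: 135 XOR  55 = 176
byte 6: 166 XOR  32 = 134
byte 7:  60 XOR 112 =  76

f3 e7 ba cd bc b0 86 4c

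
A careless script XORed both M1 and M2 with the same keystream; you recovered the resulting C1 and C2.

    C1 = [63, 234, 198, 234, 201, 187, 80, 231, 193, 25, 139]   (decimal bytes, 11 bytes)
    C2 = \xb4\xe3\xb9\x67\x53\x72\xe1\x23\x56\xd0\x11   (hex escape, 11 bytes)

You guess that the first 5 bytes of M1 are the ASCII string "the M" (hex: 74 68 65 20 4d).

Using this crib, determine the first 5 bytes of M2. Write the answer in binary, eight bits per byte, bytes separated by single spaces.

First, C1 ⊕ C2 = (M1 ⊕ K) ⊕ (M2 ⊕ K) = M1 ⊕ M2, so the key drops out. Then M2 = (M1 ⊕ M2) ⊕ M1 over the first 5 bytes.
byte 0: (3f ^ b4) ^ 74 = 8b ^ 74 = ff
byte 1: (ea ^ e3) ^ 68 = 09 ^ 68 = 61
byte 2: (c6 ^ b9) ^ 65 = 7f ^ 65 = 1a
byte 3: (ea ^ 67) ^ 20 = 8d ^ 20 = ad
byte 4: (c9 ^ 53) ^ 4d = 9a ^ 4d = d7

11111111 01100001 00011010 10101101 11010111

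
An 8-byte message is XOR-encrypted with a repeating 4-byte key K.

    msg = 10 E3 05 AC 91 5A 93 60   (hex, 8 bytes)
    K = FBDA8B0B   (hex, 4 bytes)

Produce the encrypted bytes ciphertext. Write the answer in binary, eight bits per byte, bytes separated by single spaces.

The 4-byte key repeats, so the effective keystream is fb da 8b 0b fb da 8b 0b.
byte 0: 10 ^ fb = eb
byte 1: e3 ^ da = 39
byte 2: 05 ^ 8b = 8e
byte 3: ac ^ 0b = a7
byte 4: 91 ^ fb = 6a
byte 5: 5a ^ da = 80
byte 6: 93 ^ 8b = 18
byte 7: 60 ^ 0b = 6b

11101011 00111001 10001110 10100111 01101010 10000000 00011000 01101011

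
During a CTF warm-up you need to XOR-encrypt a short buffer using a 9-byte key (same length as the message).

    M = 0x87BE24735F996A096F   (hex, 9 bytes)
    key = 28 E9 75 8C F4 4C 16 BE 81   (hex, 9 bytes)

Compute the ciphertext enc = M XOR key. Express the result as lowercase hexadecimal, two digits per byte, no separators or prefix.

135 xor  40 = 175
190 xor 233 =  87
 36 xor 117 =  81
115 xor 140 = 255
 95 xor 244 = 171
153 xor  76 = 213
106 xor  22 = 124
  9 xor 190 = 183
111 xor 129 = 238

af5751ffabd57cb7ee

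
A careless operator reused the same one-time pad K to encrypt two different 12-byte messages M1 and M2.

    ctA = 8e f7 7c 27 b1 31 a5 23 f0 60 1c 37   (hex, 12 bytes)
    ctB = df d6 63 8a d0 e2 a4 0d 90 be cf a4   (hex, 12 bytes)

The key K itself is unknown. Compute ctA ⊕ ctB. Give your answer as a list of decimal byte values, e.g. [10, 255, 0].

[81, 33, 31, 173, 97, 211, 1, 46, 96, 222, 211, 147]

ctA ⊕ ctB = (M1 ⊕ K) ⊕ (M2 ⊕ K) = M1 ⊕ M2 — the shared key cancels under XOR.
byte 0: 8e xor df = 51
byte 1: f7 xor d6 = 21
byte 2: 7c xor 63 = 1f
byte 3: 27 xor 8a = ad
byte 4: b1 xor d0 = 61
byte 5: 31 xor e2 = d3
byte 6: a5 xor a4 = 01
byte 7: 23 xor 0d = 2e
byte 8: f0 xor 90 = 60
byte 9: 60 xor be = de
byte 10: 1c xor cf = d3
byte 11: 37 xor a4 = 93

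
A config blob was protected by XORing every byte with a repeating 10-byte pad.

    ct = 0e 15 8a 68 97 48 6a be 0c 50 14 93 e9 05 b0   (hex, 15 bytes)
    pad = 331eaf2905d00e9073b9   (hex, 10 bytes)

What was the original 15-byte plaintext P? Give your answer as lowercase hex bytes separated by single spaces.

3d 0b 25 41 92 98 64 2e 7f e9 27 8d 46 2c b5

The 10-byte key repeats, so the effective keystream is 33 1e af 29 05 d0 0e 90 73 b9 33 1e af 29 05.
byte 0: 0e XOR 33 = 3d
byte 1: 15 XOR 1e = 0b
byte 2: 8a XOR af = 25
byte 3: 68 XOR 29 = 41
byte 4: 97 XOR 05 = 92
byte 5: 48 XOR d0 = 98
byte 6: 6a XOR 0e = 64
byte 7: be XOR 90 = 2e
byte 8: 0c XOR 73 = 7f
byte 9: 50 XOR b9 = e9
byte 10: 14 XOR 33 = 27
byte 11: 93 XOR 1e = 8d
byte 12: e9 XOR af = 46
byte 13: 05 XOR 29 = 2c
byte 14: b0 XOR 05 = b5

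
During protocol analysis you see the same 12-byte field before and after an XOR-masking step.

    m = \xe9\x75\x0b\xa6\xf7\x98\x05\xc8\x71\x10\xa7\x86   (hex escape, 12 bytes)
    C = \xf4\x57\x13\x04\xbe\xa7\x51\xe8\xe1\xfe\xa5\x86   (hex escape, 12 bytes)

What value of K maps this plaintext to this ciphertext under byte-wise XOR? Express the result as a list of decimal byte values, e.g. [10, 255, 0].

Since C = m ⊕ K, XORing both sides with m gives K = m ⊕ C.
byte 0: e9 ^ f4 = 1d
byte 1: 75 ^ 57 = 22
byte 2: 0b ^ 13 = 18
byte 3: a6 ^ 04 = a2
byte 4: f7 ^ be = 49
byte 5: 98 ^ a7 = 3f
byte 6: 05 ^ 51 = 54
byte 7: c8 ^ e8 = 20
byte 8: 71 ^ e1 = 90
byte 9: 10 ^ fe = ee
byte 10: a7 ^ a5 = 02
byte 11: 86 ^ 86 = 00

[29, 34, 24, 162, 73, 63, 84, 32, 144, 238, 2, 0]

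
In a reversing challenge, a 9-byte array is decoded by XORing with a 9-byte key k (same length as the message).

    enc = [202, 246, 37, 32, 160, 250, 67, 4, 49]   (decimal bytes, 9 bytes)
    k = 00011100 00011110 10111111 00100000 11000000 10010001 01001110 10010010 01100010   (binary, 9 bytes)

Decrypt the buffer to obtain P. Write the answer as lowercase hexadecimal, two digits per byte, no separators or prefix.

byte 0: 202 ⊕  28 = 214
byte 1: 246 ⊕  30 = 232
byte 2:  37 ⊕ 191 = 154
byte 3:  32 ⊕  32 =   0
byte 4: 160 ⊕ 192 =  96
byte 5: 250 ⊕ 145 = 107
byte 6:  67 ⊕  78 =  13
byte 7:   4 ⊕ 146 = 150
byte 8:  49 ⊕  98 =  83

d6e89a00606b0d9653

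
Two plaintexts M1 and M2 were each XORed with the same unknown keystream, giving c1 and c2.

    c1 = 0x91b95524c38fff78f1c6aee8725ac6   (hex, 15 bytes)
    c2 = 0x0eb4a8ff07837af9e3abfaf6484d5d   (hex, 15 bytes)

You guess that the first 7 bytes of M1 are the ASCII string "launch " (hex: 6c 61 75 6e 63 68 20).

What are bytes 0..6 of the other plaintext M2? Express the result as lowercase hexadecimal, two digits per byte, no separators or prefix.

First, c1 ⊕ c2 = (M1 ⊕ K) ⊕ (M2 ⊕ K) = M1 ⊕ M2, so the key drops out. Then M2 = (M1 ⊕ M2) ⊕ M1 over the first 7 bytes.
byte 0: (91 ^ 0e) ^ 6c = 9f ^ 6c = f3
byte 1: (b9 ^ b4) ^ 61 = 0d ^ 61 = 6c
byte 2: (55 ^ a8) ^ 75 = fd ^ 75 = 88
byte 3: (24 ^ ff) ^ 6e = db ^ 6e = b5
byte 4: (c3 ^ 07) ^ 63 = c4 ^ 63 = a7
byte 5: (8f ^ 83) ^ 68 = 0c ^ 68 = 64
byte 6: (ff ^ 7a) ^ 20 = 85 ^ 20 = a5

f36c88b5a764a5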